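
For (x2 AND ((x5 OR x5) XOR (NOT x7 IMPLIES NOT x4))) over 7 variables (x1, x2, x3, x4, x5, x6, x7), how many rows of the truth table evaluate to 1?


Formula: (x2 AND ((x5 OR x5) XOR (NOT x7 IMPLIES NOT x4))) over 7 vars (128 rows)
Evaluate each row (x1, x2, x3, x4, x5, x6, x7 as bits, MSB first):
  row 0 [0000000]: (0 AND ((0 OR 0) XOR (NOT 0 IMPLIES NOT 0))) -> 0
  row 1 [0000001]: (0 AND ((0 OR 0) XOR (NOT 1 IMPLIES NOT 0))) -> 0
  row 2 [0000010]: (0 AND ((0 OR 0) XOR (NOT 0 IMPLIES NOT 0))) -> 0
  row 3 [0000011]: (0 AND ((0 OR 0) XOR (NOT 1 IMPLIES NOT 0))) -> 0
  row 4 [0000100]: (0 AND ((1 OR 1) XOR (NOT 0 IMPLIES NOT 0))) -> 0
  (every remaining row is evaluated the same way; all 128 results are listed next)
Full result column, 8 rows per line (x1,x2,x3,x4 fixed per line; x5,x6,x7 runs 000..111 left to right):
  rows 0-7 [x1,x2,x3,x4=0000]: 00000000  (ones: 0)
  rows 8-15 [x1,x2,x3,x4=0001]: 00000000  (ones: 0)
  rows 16-23 [x1,x2,x3,x4=0010]: 00000000  (ones: 0)
  rows 24-31 [x1,x2,x3,x4=0011]: 00000000  (ones: 0)
  rows 32-39 [x1,x2,x3,x4=0100]: 11110000  (ones: 4)
  rows 40-47 [x1,x2,x3,x4=0101]: 01011010  (ones: 4)
  rows 48-55 [x1,x2,x3,x4=0110]: 11110000  (ones: 4)
  rows 56-63 [x1,x2,x3,x4=0111]: 01011010  (ones: 4)
  rows 64-71 [x1,x2,x3,x4=1000]: 00000000  (ones: 0)
  rows 72-79 [x1,x2,x3,x4=1001]: 00000000  (ones: 0)
  rows 80-87 [x1,x2,x3,x4=1010]: 00000000  (ones: 0)
  rows 88-95 [x1,x2,x3,x4=1011]: 00000000  (ones: 0)
  rows 96-103 [x1,x2,x3,x4=1100]: 11110000  (ones: 4)
  rows 104-111 [x1,x2,x3,x4=1101]: 01011010  (ones: 4)
  rows 112-119 [x1,x2,x3,x4=1110]: 11110000  (ones: 4)
  rows 120-127 [x1,x2,x3,x4=1111]: 01011010  (ones: 4)
Count of 1-rows = 0+0+0+0+4+4+4+4+0+0+0+0+4+4+4+4 = 32

32


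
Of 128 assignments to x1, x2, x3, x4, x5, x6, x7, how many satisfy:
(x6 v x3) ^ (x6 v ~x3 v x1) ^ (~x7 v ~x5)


CNF with 3 clauses over 7 vars (128 assignments).
An assignment satisfies CNF iff every clause has >=1 true literal.
Check each row (bits = x1,x2,x3,x4,x5,x6,x7; clause T/F shown):
  row 0 [0000000]: clauses=FTT -> 0
  row 1 [0000001]: clauses=FTT -> 0
  row 2 [0000010]: clauses=TTT -> 1
  row 3 [0000011]: clauses=TTT -> 1
  row 4 [0000100]: clauses=FTT -> 0
  (every remaining row is evaluated the same way; all 128 results are listed next)
Full result column, 8 rows per line (x1,x2,x3,x4 fixed per line; x5,x6,x7 runs 000..111 left to right):
  rows 0-7 [x1,x2,x3,x4=0000]: 00110010  (ones: 3)
  rows 8-15 [x1,x2,x3,x4=0001]: 00110010  (ones: 3)
  rows 16-23 [x1,x2,x3,x4=0010]: 00110010  (ones: 3)
  rows 24-31 [x1,x2,x3,x4=0011]: 00110010  (ones: 3)
  rows 32-39 [x1,x2,x3,x4=0100]: 00110010  (ones: 3)
  rows 40-47 [x1,x2,x3,x4=0101]: 00110010  (ones: 3)
  rows 48-55 [x1,x2,x3,x4=0110]: 00110010  (ones: 3)
  rows 56-63 [x1,x2,x3,x4=0111]: 00110010  (ones: 3)
  rows 64-71 [x1,x2,x3,x4=1000]: 00110010  (ones: 3)
  rows 72-79 [x1,x2,x3,x4=1001]: 00110010  (ones: 3)
  rows 80-87 [x1,x2,x3,x4=1010]: 11111010  (ones: 6)
  rows 88-95 [x1,x2,x3,x4=1011]: 11111010  (ones: 6)
  rows 96-103 [x1,x2,x3,x4=1100]: 00110010  (ones: 3)
  rows 104-111 [x1,x2,x3,x4=1101]: 00110010  (ones: 3)
  rows 112-119 [x1,x2,x3,x4=1110]: 11111010  (ones: 6)
  rows 120-127 [x1,x2,x3,x4=1111]: 11111010  (ones: 6)
Satisfying assignments = 3+3+3+3+3+3+3+3+3+3+6+6+3+3+6+6 = 60

60


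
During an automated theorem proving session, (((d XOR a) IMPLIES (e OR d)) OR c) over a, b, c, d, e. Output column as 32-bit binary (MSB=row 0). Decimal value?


Formula: (((d XOR a) IMPLIES (e OR d)) OR c) over a, b, c, d, e (32 rows)
Evaluate each row (bits = a,b,c,d,e, MSB first):
  row 0 [00000]: (((0 XOR 0) IMPLIES (0 OR 0)) OR 0) -> 1
  row 1 [00001]: (((0 XOR 0) IMPLIES (1 OR 0)) OR 0) -> 1
  row 2 [00010]: (((1 XOR 0) IMPLIES (0 OR 1)) OR 0) -> 1
  row 3 [00011]: (((1 XOR 0) IMPLIES (1 OR 1)) OR 0) -> 1
  row 4 [00100]: (((0 XOR 0) IMPLIES (0 OR 0)) OR 1) -> 1
  row 5 [00101]: (((0 XOR 0) IMPLIES (1 OR 0)) OR 1) -> 1
  row 6 [00110]: (((1 XOR 0) IMPLIES (0 OR 1)) OR 1) -> 1
  row 7 [00111]: (((1 XOR 0) IMPLIES (1 OR 1)) OR 1) -> 1
  row 8 [01000]: (((0 XOR 0) IMPLIES (0 OR 0)) OR 0) -> 1
  row 9 [01001]: (((0 XOR 0) IMPLIES (1 OR 0)) OR 0) -> 1
  row 10 [01010]: (((1 XOR 0) IMPLIES (0 OR 1)) OR 0) -> 1
  row 11 [01011]: (((1 XOR 0) IMPLIES (1 OR 1)) OR 0) -> 1
  row 12 [01100]: (((0 XOR 0) IMPLIES (0 OR 0)) OR 1) -> 1
  row 13 [01101]: (((0 XOR 0) IMPLIES (1 OR 0)) OR 1) -> 1
  row 14 [01110]: (((1 XOR 0) IMPLIES (0 OR 1)) OR 1) -> 1
  row 15 [01111]: (((1 XOR 0) IMPLIES (1 OR 1)) OR 1) -> 1
  row 16 [10000]: (((0 XOR 1) IMPLIES (0 OR 0)) OR 0) -> 0
  row 17 [10001]: (((0 XOR 1) IMPLIES (1 OR 0)) OR 0) -> 1
  row 18 [10010]: (((1 XOR 1) IMPLIES (0 OR 1)) OR 0) -> 1
  row 19 [10011]: (((1 XOR 1) IMPLIES (1 OR 1)) OR 0) -> 1
  row 20 [10100]: (((0 XOR 1) IMPLIES (0 OR 0)) OR 1) -> 1
  row 21 [10101]: (((0 XOR 1) IMPLIES (1 OR 0)) OR 1) -> 1
  row 22 [10110]: (((1 XOR 1) IMPLIES (0 OR 1)) OR 1) -> 1
  row 23 [10111]: (((1 XOR 1) IMPLIES (1 OR 1)) OR 1) -> 1
  row 24 [11000]: (((0 XOR 1) IMPLIES (0 OR 0)) OR 0) -> 0
  row 25 [11001]: (((0 XOR 1) IMPLIES (1 OR 0)) OR 0) -> 1
  row 26 [11010]: (((1 XOR 1) IMPLIES (0 OR 1)) OR 0) -> 1
  row 27 [11011]: (((1 XOR 1) IMPLIES (1 OR 1)) OR 0) -> 1
  row 28 [11100]: (((0 XOR 1) IMPLIES (0 OR 0)) OR 1) -> 1
  row 29 [11101]: (((0 XOR 1) IMPLIES (1 OR 0)) OR 1) -> 1
  row 30 [11110]: (((1 XOR 1) IMPLIES (0 OR 1)) OR 1) -> 1
  row 31 [11111]: (((1 XOR 1) IMPLIES (1 OR 1)) OR 1) -> 1
Full result column, 4 rows per line (a,b,c fixed per line; d,e runs 00..11 left to right):
  rows 0-3 [a,b,c=000]: 1111  = hex F
  rows 4-7 [a,b,c=001]: 1111  = hex F
  rows 8-11 [a,b,c=010]: 1111  = hex F
  rows 12-15 [a,b,c=011]: 1111  = hex F
  rows 16-19 [a,b,c=100]: 0111  = hex 7
  rows 20-23 [a,b,c=101]: 1111  = hex F
  rows 24-27 [a,b,c=110]: 0111  = hex 7
  rows 28-31 [a,b,c=111]: 1111  = hex F
Output column (row 0 .. row 31) = 11111111111111110111111101111111
Output column grouped in 4s = 1111 1111 1111 1111 0111 1111 0111 1111 = 0xFFFF7F7F
Convert to decimal digit by digit (value = value*16 + digit):
  F -> 15
  15*16 + 15 (F) = 255
  255*16 + 15 (F) = 4095
  4095*16 + 15 (F) = 65535
  65535*16 + 7 = 1048567
  1048567*16 + 15 (F) = 16777087
  16777087*16 + 7 = 268433399
  268433399*16 + 15 (F) = 4294934399
Decimal = 4294934399

4294934399


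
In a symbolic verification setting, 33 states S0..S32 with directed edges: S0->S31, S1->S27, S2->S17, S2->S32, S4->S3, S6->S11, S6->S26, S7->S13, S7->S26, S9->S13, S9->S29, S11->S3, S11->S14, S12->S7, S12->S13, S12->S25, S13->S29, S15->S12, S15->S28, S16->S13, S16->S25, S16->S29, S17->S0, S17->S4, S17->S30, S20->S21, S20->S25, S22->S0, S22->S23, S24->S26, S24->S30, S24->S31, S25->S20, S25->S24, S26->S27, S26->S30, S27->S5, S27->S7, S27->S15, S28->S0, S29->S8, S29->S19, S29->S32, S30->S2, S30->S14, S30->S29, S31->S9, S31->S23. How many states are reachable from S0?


BFS from S0:
  layer 0: {S0}
  layer 1: {S31}
  layer 2: {S9, S23}
  layer 3: {S13, S29}
  layer 4: {S8, S19, S32}
Reachable set: {S0, S8, S9, S13, S19, S23, S29, S31, S32}
Count = 9

9


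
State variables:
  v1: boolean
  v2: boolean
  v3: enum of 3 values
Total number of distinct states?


State space = product of domain sizes of all variables.
Domain sizes:
  v1 (boolean): 2
  v2 (boolean): 2
  v3 (enum of 3 values): 3
Product = 2 * 2 * 3 = 12

12


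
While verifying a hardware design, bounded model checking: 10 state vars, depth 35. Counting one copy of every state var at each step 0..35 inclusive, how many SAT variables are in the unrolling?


BMC unrolls to depth k, creating one copy of each state var for steps 0..k.
Step count = 35 + 1 = 36 (steps 0 through 35)
Vars per step = 10
Total = 10 * 36 = 360

360


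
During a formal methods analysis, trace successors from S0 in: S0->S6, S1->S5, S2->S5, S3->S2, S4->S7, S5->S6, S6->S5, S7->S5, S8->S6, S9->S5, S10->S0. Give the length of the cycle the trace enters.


Trace from S0 until a state repeats:
  S0 -> S6 -> S5 -> S6
S6 first seen at step 1, revisited at step 3.
Cycle length = 3 - 1 = 2

2


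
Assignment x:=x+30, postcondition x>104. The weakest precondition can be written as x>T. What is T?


Formula: wp(x:=E, P) = P[E/x] (substitute E for x in postcondition)
Step 1: Postcondition: x>104
Step 2: Substitute x+30 for x: x+30>104
Step 3: Solve for x: x > 104-30 = 74

74


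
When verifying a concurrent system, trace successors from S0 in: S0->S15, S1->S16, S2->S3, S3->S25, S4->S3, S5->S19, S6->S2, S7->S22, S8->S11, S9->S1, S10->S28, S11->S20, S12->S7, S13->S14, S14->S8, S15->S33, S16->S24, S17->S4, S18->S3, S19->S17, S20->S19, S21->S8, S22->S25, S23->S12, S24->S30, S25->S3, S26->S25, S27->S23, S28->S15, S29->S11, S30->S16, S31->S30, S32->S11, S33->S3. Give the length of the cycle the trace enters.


Trace from S0 until a state repeats:
  S0 -> S15 -> S33 -> S3 -> S25 -> S3
S3 first seen at step 3, revisited at step 5.
Cycle length = 5 - 3 = 2

2


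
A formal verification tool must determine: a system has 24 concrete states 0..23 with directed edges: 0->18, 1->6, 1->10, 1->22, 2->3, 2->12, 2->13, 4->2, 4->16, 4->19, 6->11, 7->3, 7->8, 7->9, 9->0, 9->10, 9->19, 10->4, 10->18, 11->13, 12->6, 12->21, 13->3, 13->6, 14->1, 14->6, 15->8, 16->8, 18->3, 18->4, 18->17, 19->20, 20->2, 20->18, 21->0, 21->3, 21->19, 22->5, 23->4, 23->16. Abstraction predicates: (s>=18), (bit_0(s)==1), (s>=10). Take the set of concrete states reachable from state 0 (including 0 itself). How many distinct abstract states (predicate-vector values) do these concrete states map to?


BFS from 0:
Concrete reachable: {0, 2, 3, 4, 6, 8, 11, 12, 13, 16, 17, 18, 19, 20, 21}
Abstract via predicates (s>=18), (bit_0(s)==1), (s>=10):
  (0,0,0) <- {0, 2, 4, 6, 8}
  (0,0,1) <- {12, 16}
  (0,1,0) <- {3}
  (0,1,1) <- {11, 13, 17}
  (1,0,1) <- {18, 20}
  (1,1,1) <- {19, 21}
Distinct abstract states = 6

6


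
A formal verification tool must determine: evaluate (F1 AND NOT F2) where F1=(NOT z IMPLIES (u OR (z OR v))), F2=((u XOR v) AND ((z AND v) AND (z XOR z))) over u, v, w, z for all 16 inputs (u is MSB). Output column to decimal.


F1 = (NOT z IMPLIES (u OR (z OR v)))
F2 = ((u XOR v) AND ((z AND v) AND (z XOR z)))
Counterexample to F1=>F2 is where F1=1 and F2=0.
Evaluate each row (bits = u,v,w,z, MSB first):
  row 0 [0000]: F1=0 F2=0 -> F1&~F2 -> 0
  row 1 [0001]: F1=1 F2=0 -> F1&~F2 -> 1
  row 2 [0010]: F1=0 F2=0 -> F1&~F2 -> 0
  row 3 [0011]: F1=1 F2=0 -> F1&~F2 -> 1
  row 4 [0100]: F1=1 F2=0 -> F1&~F2 -> 1
  row 5 [0101]: F1=1 F2=0 -> F1&~F2 -> 1
  row 6 [0110]: F1=1 F2=0 -> F1&~F2 -> 1
  row 7 [0111]: F1=1 F2=0 -> F1&~F2 -> 1
  row 8 [1000]: F1=1 F2=0 -> F1&~F2 -> 1
  row 9 [1001]: F1=1 F2=0 -> F1&~F2 -> 1
  row 10 [1010]: F1=1 F2=0 -> F1&~F2 -> 1
  row 11 [1011]: F1=1 F2=0 -> F1&~F2 -> 1
  row 12 [1100]: F1=1 F2=0 -> F1&~F2 -> 1
  row 13 [1101]: F1=1 F2=0 -> F1&~F2 -> 1
  row 14 [1110]: F1=1 F2=0 -> F1&~F2 -> 1
  row 15 [1111]: F1=1 F2=0 -> F1&~F2 -> 1
Full result column, 4 rows per line (u,v fixed per line; w,z runs 00..11 left to right):
  rows 0-3 [u,v=00]: 0101  = hex 5
  rows 4-7 [u,v=01]: 1111  = hex F
  rows 8-11 [u,v=10]: 1111  = hex F
  rows 12-15 [u,v=11]: 1111  = hex F
Counterexample vector (row 0 .. row 15) = 0101111111111111
Output column grouped in 4s = 0101 1111 1111 1111 = 0x5FFF
Convert to decimal digit by digit (value = value*16 + digit):
  5 -> 5
  5*16 + 15 (F) = 95
  95*16 + 15 (F) = 1535
  1535*16 + 15 (F) = 24575
Decimal = 24575

24575


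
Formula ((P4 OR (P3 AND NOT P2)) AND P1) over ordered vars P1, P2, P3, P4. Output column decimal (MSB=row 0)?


Formula: ((P4 OR (P3 AND NOT P2)) AND P1) over P1, P2, P3, P4 (16 rows)
Evaluate each row (bits = P1,P2,P3,P4, MSB first):
  row 0 [0000]: ((0 OR (0 AND NOT 0)) AND 0) -> 0
  row 1 [0001]: ((1 OR (0 AND NOT 0)) AND 0) -> 0
  row 2 [0010]: ((0 OR (1 AND NOT 0)) AND 0) -> 0
  row 3 [0011]: ((1 OR (1 AND NOT 0)) AND 0) -> 0
  row 4 [0100]: ((0 OR (0 AND NOT 1)) AND 0) -> 0
  row 5 [0101]: ((1 OR (0 AND NOT 1)) AND 0) -> 0
  row 6 [0110]: ((0 OR (1 AND NOT 1)) AND 0) -> 0
  row 7 [0111]: ((1 OR (1 AND NOT 1)) AND 0) -> 0
  row 8 [1000]: ((0 OR (0 AND NOT 0)) AND 1) -> 0
  row 9 [1001]: ((1 OR (0 AND NOT 0)) AND 1) -> 1
  row 10 [1010]: ((0 OR (1 AND NOT 0)) AND 1) -> 1
  row 11 [1011]: ((1 OR (1 AND NOT 0)) AND 1) -> 1
  row 12 [1100]: ((0 OR (0 AND NOT 1)) AND 1) -> 0
  row 13 [1101]: ((1 OR (0 AND NOT 1)) AND 1) -> 1
  row 14 [1110]: ((0 OR (1 AND NOT 1)) AND 1) -> 0
  row 15 [1111]: ((1 OR (1 AND NOT 1)) AND 1) -> 1
Full result column, 4 rows per line (P1,P2 fixed per line; P3,P4 runs 00..11 left to right):
  rows 0-3 [P1,P2=00]: 0000  = hex 0
  rows 4-7 [P1,P2=01]: 0000  = hex 0
  rows 8-11 [P1,P2=10]: 0111  = hex 7
  rows 12-15 [P1,P2=11]: 0101  = hex 5
Output column (row 0 .. row 15) = 0000000001110101
Output column grouped in 4s = 0000 0000 0111 0101 = 0x0075
Convert to decimal digit by digit (value = value*16 + digit):
  0 -> 0
  0*16 + 0 = 0
  0*16 + 7 = 7
  7*16 + 5 = 117
Decimal = 117

117


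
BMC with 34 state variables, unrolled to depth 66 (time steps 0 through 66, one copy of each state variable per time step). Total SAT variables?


BMC unrolls to depth k, creating one copy of each state var for steps 0..k.
Step count = 66 + 1 = 67 (steps 0 through 66)
Vars per step = 34
Total = 34 * 67 = 2278

2278


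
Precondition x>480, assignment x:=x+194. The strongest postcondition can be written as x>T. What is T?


Formula: sp(P, x:=E) = exists old_x. (x = E[old_x/x]) AND P[old_x/x] (old_x is the value of x before the assignment; eliminate old_x by solving x = E[old_x/x] for old_x)
Step 1: Precondition P: x>480, i.e. old_x > 480
Step 2: Assignment gives x = old_x + 194, so old_x = x - 194
Step 3: Substitute into P: x - 194 > 480
Step 4: Simplify: x > 480+194 = 674

674


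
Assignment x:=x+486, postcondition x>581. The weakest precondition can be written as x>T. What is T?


Formula: wp(x:=E, P) = P[E/x] (substitute E for x in postcondition)
Step 1: Postcondition: x>581
Step 2: Substitute x+486 for x: x+486>581
Step 3: Solve for x: x > 581-486 = 95

95


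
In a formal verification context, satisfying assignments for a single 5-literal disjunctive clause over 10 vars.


Step 1: Total=2^10=1024
Step 2: Unsat when all 5 false: 2^5=32
Step 3: Sat=1024-32=992

992


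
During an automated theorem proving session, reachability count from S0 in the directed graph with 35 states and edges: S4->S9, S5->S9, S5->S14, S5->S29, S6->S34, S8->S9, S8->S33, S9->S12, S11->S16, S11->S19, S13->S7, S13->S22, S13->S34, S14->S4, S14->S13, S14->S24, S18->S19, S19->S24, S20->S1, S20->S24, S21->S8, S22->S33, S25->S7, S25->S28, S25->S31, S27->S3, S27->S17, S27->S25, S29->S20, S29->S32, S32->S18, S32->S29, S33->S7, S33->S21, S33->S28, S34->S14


BFS from S0:
  layer 0: {S0}
Reachable set: {S0}
Count = 1

1


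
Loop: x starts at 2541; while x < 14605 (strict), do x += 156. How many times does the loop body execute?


Step 1: x goes from 2541 toward 14605 by 156; the body runs while x<14605, so iterations = ceil((bound-start)/step)
Step 2: Distance=12064
Step 3: ceil(12064/156)=78

78


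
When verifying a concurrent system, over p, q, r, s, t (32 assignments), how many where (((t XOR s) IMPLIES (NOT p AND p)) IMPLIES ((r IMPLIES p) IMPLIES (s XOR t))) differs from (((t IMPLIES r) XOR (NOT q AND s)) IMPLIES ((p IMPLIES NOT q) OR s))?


F1 = (((t XOR s) IMPLIES (NOT p AND p)) IMPLIES ((r IMPLIES p) IMPLIES (s XOR t)))
F2 = (((t IMPLIES r) XOR (NOT q AND s)) IMPLIES ((p IMPLIES NOT q) OR s))
Evaluate both on each of 32 rows (bits = p,q,r,s,t):
  row 0 [00000]: F1=0 F2=1 (differ) -> 1
  row 1 [00001]: F1=1 F2=1 -> 0
  row 2 [00010]: F1=1 F2=1 -> 0
  row 3 [00011]: F1=0 F2=1 (differ) -> 1
  row 4 [00100]: F1=1 F2=1 -> 0
  row 5 [00101]: F1=1 F2=1 -> 0
  row 6 [00110]: F1=1 F2=1 -> 0
  row 7 [00111]: F1=1 F2=1 -> 0
  row 8 [01000]: F1=0 F2=1 (differ) -> 1
  row 9 [01001]: F1=1 F2=1 -> 0
  row 10 [01010]: F1=1 F2=1 -> 0
  row 11 [01011]: F1=0 F2=1 (differ) -> 1
  row 12 [01100]: F1=1 F2=1 -> 0
  row 13 [01101]: F1=1 F2=1 -> 0
  row 14 [01110]: F1=1 F2=1 -> 0
  row 15 [01111]: F1=1 F2=1 -> 0
  row 16 [10000]: F1=0 F2=1 (differ) -> 1
  row 17 [10001]: F1=1 F2=1 -> 0
  row 18 [10010]: F1=1 F2=1 -> 0
  row 19 [10011]: F1=0 F2=1 (differ) -> 1
  row 20 [10100]: F1=0 F2=1 (differ) -> 1
  row 21 [10101]: F1=1 F2=1 -> 0
  row 22 [10110]: F1=1 F2=1 -> 0
  row 23 [10111]: F1=0 F2=1 (differ) -> 1
  row 24 [11000]: F1=0 F2=0 -> 0
  row 25 [11001]: F1=1 F2=1 -> 0
  row 26 [11010]: F1=1 F2=1 -> 0
  row 27 [11011]: F1=0 F2=1 (differ) -> 1
  row 28 [11100]: F1=0 F2=0 -> 0
  row 29 [11101]: F1=1 F2=0 (differ) -> 1
  row 30 [11110]: F1=1 F2=1 -> 0
  row 31 [11111]: F1=0 F2=1 (differ) -> 1
Full result column, 8 rows per line (p,q fixed per line; r,s,t runs 000..111 left to right):
  rows 0-7 [p,q=00]: 10010000  (ones: 2)
  rows 8-15 [p,q=01]: 10010000  (ones: 2)
  rows 16-23 [p,q=10]: 10011001  (ones: 4)
  rows 24-31 [p,q=11]: 00010101  (ones: 3)
Disagreements = 2+2+4+3 = 11

11


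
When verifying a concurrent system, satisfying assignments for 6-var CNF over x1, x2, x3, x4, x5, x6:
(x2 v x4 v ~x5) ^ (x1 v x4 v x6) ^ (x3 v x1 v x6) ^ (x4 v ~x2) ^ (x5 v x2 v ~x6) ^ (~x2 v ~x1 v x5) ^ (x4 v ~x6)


CNF with 7 clauses over 6 vars (64 assignments).
An assignment satisfies CNF iff every clause has >=1 true literal.
Check each row (bits = x1,x2,x3,x4,x5,x6; clause T/F shown):
  row 0 [000000]: clauses=TFFTTTT -> 0
  row 1 [000001]: clauses=TTTTFTF -> 0
  row 2 [000010]: clauses=FFFTTTT -> 0
  row 3 [000011]: clauses=FTTTTTF -> 0
  row 4 [000100]: clauses=TTFTTTT -> 0
  (every remaining row is evaluated the same way; all 64 results are listed next)
Full result column, 8 rows per line (x1,x2,x3 fixed per line; x4,x5,x6 runs 000..111 left to right):
  rows 0-7 [x1,x2,x3=000]: 00000001  (ones: 1)
  rows 8-15 [x1,x2,x3=001]: 00001011  (ones: 3)
  rows 16-23 [x1,x2,x3=010]: 00000101  (ones: 2)
  rows 24-31 [x1,x2,x3=011]: 00001111  (ones: 4)
  rows 32-39 [x1,x2,x3=100]: 10001011  (ones: 4)
  rows 40-47 [x1,x2,x3=101]: 10001011  (ones: 4)
  rows 48-55 [x1,x2,x3=110]: 00000011  (ones: 2)
  rows 56-63 [x1,x2,x3=111]: 00000011  (ones: 2)
Satisfying assignments = 1+3+2+4+4+4+2+2 = 22

22


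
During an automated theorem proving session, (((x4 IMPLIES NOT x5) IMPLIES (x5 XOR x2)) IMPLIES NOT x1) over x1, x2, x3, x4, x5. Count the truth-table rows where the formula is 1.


Formula: (((x4 IMPLIES NOT x5) IMPLIES (x5 XOR x2)) IMPLIES NOT x1) over 5 vars (32 rows)
Evaluate each row (x1, x2, x3, x4, x5 as bits, MSB first):
  row 0 [00000]: (((0 IMPLIES NOT 0) IMPLIES (0 XOR 0)) IMPLIES NOT 0) -> 1
  row 1 [00001]: (((0 IMPLIES NOT 1) IMPLIES (1 XOR 0)) IMPLIES NOT 0) -> 1
  row 2 [00010]: (((1 IMPLIES NOT 0) IMPLIES (0 XOR 0)) IMPLIES NOT 0) -> 1
  row 3 [00011]: (((1 IMPLIES NOT 1) IMPLIES (1 XOR 0)) IMPLIES NOT 0) -> 1
  row 4 [00100]: (((0 IMPLIES NOT 0) IMPLIES (0 XOR 0)) IMPLIES NOT 0) -> 1
  row 5 [00101]: (((0 IMPLIES NOT 1) IMPLIES (1 XOR 0)) IMPLIES NOT 0) -> 1
  row 6 [00110]: (((1 IMPLIES NOT 0) IMPLIES (0 XOR 0)) IMPLIES NOT 0) -> 1
  row 7 [00111]: (((1 IMPLIES NOT 1) IMPLIES (1 XOR 0)) IMPLIES NOT 0) -> 1
  row 8 [01000]: (((0 IMPLIES NOT 0) IMPLIES (0 XOR 1)) IMPLIES NOT 0) -> 1
  row 9 [01001]: (((0 IMPLIES NOT 1) IMPLIES (1 XOR 1)) IMPLIES NOT 0) -> 1
  row 10 [01010]: (((1 IMPLIES NOT 0) IMPLIES (0 XOR 1)) IMPLIES NOT 0) -> 1
  row 11 [01011]: (((1 IMPLIES NOT 1) IMPLIES (1 XOR 1)) IMPLIES NOT 0) -> 1
  row 12 [01100]: (((0 IMPLIES NOT 0) IMPLIES (0 XOR 1)) IMPLIES NOT 0) -> 1
  row 13 [01101]: (((0 IMPLIES NOT 1) IMPLIES (1 XOR 1)) IMPLIES NOT 0) -> 1
  row 14 [01110]: (((1 IMPLIES NOT 0) IMPLIES (0 XOR 1)) IMPLIES NOT 0) -> 1
  row 15 [01111]: (((1 IMPLIES NOT 1) IMPLIES (1 XOR 1)) IMPLIES NOT 0) -> 1
  row 16 [10000]: (((0 IMPLIES NOT 0) IMPLIES (0 XOR 0)) IMPLIES NOT 1) -> 1
  row 17 [10001]: (((0 IMPLIES NOT 1) IMPLIES (1 XOR 0)) IMPLIES NOT 1) -> 0
  row 18 [10010]: (((1 IMPLIES NOT 0) IMPLIES (0 XOR 0)) IMPLIES NOT 1) -> 1
  row 19 [10011]: (((1 IMPLIES NOT 1) IMPLIES (1 XOR 0)) IMPLIES NOT 1) -> 0
  row 20 [10100]: (((0 IMPLIES NOT 0) IMPLIES (0 XOR 0)) IMPLIES NOT 1) -> 1
  row 21 [10101]: (((0 IMPLIES NOT 1) IMPLIES (1 XOR 0)) IMPLIES NOT 1) -> 0
  row 22 [10110]: (((1 IMPLIES NOT 0) IMPLIES (0 XOR 0)) IMPLIES NOT 1) -> 1
  row 23 [10111]: (((1 IMPLIES NOT 1) IMPLIES (1 XOR 0)) IMPLIES NOT 1) -> 0
  row 24 [11000]: (((0 IMPLIES NOT 0) IMPLIES (0 XOR 1)) IMPLIES NOT 1) -> 0
  row 25 [11001]: (((0 IMPLIES NOT 1) IMPLIES (1 XOR 1)) IMPLIES NOT 1) -> 1
  row 26 [11010]: (((1 IMPLIES NOT 0) IMPLIES (0 XOR 1)) IMPLIES NOT 1) -> 0
  row 27 [11011]: (((1 IMPLIES NOT 1) IMPLIES (1 XOR 1)) IMPLIES NOT 1) -> 0
  row 28 [11100]: (((0 IMPLIES NOT 0) IMPLIES (0 XOR 1)) IMPLIES NOT 1) -> 0
  row 29 [11101]: (((0 IMPLIES NOT 1) IMPLIES (1 XOR 1)) IMPLIES NOT 1) -> 1
  row 30 [11110]: (((1 IMPLIES NOT 0) IMPLIES (0 XOR 1)) IMPLIES NOT 1) -> 0
  row 31 [11111]: (((1 IMPLIES NOT 1) IMPLIES (1 XOR 1)) IMPLIES NOT 1) -> 0
Full result column, 8 rows per line (x1,x2 fixed per line; x3,x4,x5 runs 000..111 left to right):
  rows 0-7 [x1,x2=00]: 11111111  (ones: 8)
  rows 8-15 [x1,x2=01]: 11111111  (ones: 8)
  rows 16-23 [x1,x2=10]: 10101010  (ones: 4)
  rows 24-31 [x1,x2=11]: 01000100  (ones: 2)
Count of 1-rows = 8+8+4+2 = 22

22


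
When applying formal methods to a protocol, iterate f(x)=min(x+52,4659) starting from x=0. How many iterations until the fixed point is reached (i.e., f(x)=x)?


Step 1: x=0, cap=4659, increment=52
Step 2: x grows by 52 each step until capped at 4659; fixed point is x=4659
Step 3: iterations = ceil(4659/52) = 90

90


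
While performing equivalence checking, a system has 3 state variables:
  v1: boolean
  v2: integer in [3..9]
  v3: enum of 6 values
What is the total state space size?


State space = product of domain sizes of all variables.
Domain sizes:
  v1 (boolean): 2
  v2 (integer in [3..9]): 7
  v3 (enum of 6 values): 6
Product = 2 * 7 * 6 = 84

84


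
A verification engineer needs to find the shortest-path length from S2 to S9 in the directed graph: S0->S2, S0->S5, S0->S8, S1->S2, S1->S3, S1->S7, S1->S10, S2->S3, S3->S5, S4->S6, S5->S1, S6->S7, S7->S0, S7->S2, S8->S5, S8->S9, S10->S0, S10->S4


BFS layer-by-layer from S2:
  dist 0: {S2}
  dist 1: {S3}
  dist 2: {S5}
  dist 3: {S1}
  dist 4: {S7, S10}
  dist 5: {S0, S4}
  dist 6: {S6, S8}
  dist 7: {S9}
  -> S9 reached at distance 7
Shortest path length = 7

7


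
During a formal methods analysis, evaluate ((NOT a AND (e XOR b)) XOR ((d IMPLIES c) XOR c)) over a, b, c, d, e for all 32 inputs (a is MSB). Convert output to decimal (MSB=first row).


Formula: ((NOT a AND (e XOR b)) XOR ((d IMPLIES c) XOR c)) over a, b, c, d, e (32 rows)
Evaluate each row (bits = a,b,c,d,e, MSB first):
  row 0 [00000]: ((NOT 0 AND (0 XOR 0)) XOR ((0 IMPLIES 0) XOR 0)) -> 1
  row 1 [00001]: ((NOT 0 AND (1 XOR 0)) XOR ((0 IMPLIES 0) XOR 0)) -> 0
  row 2 [00010]: ((NOT 0 AND (0 XOR 0)) XOR ((1 IMPLIES 0) XOR 0)) -> 0
  row 3 [00011]: ((NOT 0 AND (1 XOR 0)) XOR ((1 IMPLIES 0) XOR 0)) -> 1
  row 4 [00100]: ((NOT 0 AND (0 XOR 0)) XOR ((0 IMPLIES 1) XOR 1)) -> 0
  row 5 [00101]: ((NOT 0 AND (1 XOR 0)) XOR ((0 IMPLIES 1) XOR 1)) -> 1
  row 6 [00110]: ((NOT 0 AND (0 XOR 0)) XOR ((1 IMPLIES 1) XOR 1)) -> 0
  row 7 [00111]: ((NOT 0 AND (1 XOR 0)) XOR ((1 IMPLIES 1) XOR 1)) -> 1
  row 8 [01000]: ((NOT 0 AND (0 XOR 1)) XOR ((0 IMPLIES 0) XOR 0)) -> 0
  row 9 [01001]: ((NOT 0 AND (1 XOR 1)) XOR ((0 IMPLIES 0) XOR 0)) -> 1
  row 10 [01010]: ((NOT 0 AND (0 XOR 1)) XOR ((1 IMPLIES 0) XOR 0)) -> 1
  row 11 [01011]: ((NOT 0 AND (1 XOR 1)) XOR ((1 IMPLIES 0) XOR 0)) -> 0
  row 12 [01100]: ((NOT 0 AND (0 XOR 1)) XOR ((0 IMPLIES 1) XOR 1)) -> 1
  row 13 [01101]: ((NOT 0 AND (1 XOR 1)) XOR ((0 IMPLIES 1) XOR 1)) -> 0
  row 14 [01110]: ((NOT 0 AND (0 XOR 1)) XOR ((1 IMPLIES 1) XOR 1)) -> 1
  row 15 [01111]: ((NOT 0 AND (1 XOR 1)) XOR ((1 IMPLIES 1) XOR 1)) -> 0
  row 16 [10000]: ((NOT 1 AND (0 XOR 0)) XOR ((0 IMPLIES 0) XOR 0)) -> 1
  row 17 [10001]: ((NOT 1 AND (1 XOR 0)) XOR ((0 IMPLIES 0) XOR 0)) -> 1
  row 18 [10010]: ((NOT 1 AND (0 XOR 0)) XOR ((1 IMPLIES 0) XOR 0)) -> 0
  row 19 [10011]: ((NOT 1 AND (1 XOR 0)) XOR ((1 IMPLIES 0) XOR 0)) -> 0
  row 20 [10100]: ((NOT 1 AND (0 XOR 0)) XOR ((0 IMPLIES 1) XOR 1)) -> 0
  row 21 [10101]: ((NOT 1 AND (1 XOR 0)) XOR ((0 IMPLIES 1) XOR 1)) -> 0
  row 22 [10110]: ((NOT 1 AND (0 XOR 0)) XOR ((1 IMPLIES 1) XOR 1)) -> 0
  row 23 [10111]: ((NOT 1 AND (1 XOR 0)) XOR ((1 IMPLIES 1) XOR 1)) -> 0
  row 24 [11000]: ((NOT 1 AND (0 XOR 1)) XOR ((0 IMPLIES 0) XOR 0)) -> 1
  row 25 [11001]: ((NOT 1 AND (1 XOR 1)) XOR ((0 IMPLIES 0) XOR 0)) -> 1
  row 26 [11010]: ((NOT 1 AND (0 XOR 1)) XOR ((1 IMPLIES 0) XOR 0)) -> 0
  row 27 [11011]: ((NOT 1 AND (1 XOR 1)) XOR ((1 IMPLIES 0) XOR 0)) -> 0
  row 28 [11100]: ((NOT 1 AND (0 XOR 1)) XOR ((0 IMPLIES 1) XOR 1)) -> 0
  row 29 [11101]: ((NOT 1 AND (1 XOR 1)) XOR ((0 IMPLIES 1) XOR 1)) -> 0
  row 30 [11110]: ((NOT 1 AND (0 XOR 1)) XOR ((1 IMPLIES 1) XOR 1)) -> 0
  row 31 [11111]: ((NOT 1 AND (1 XOR 1)) XOR ((1 IMPLIES 1) XOR 1)) -> 0
Full result column, 4 rows per line (a,b,c fixed per line; d,e runs 00..11 left to right):
  rows 0-3 [a,b,c=000]: 1001  = hex 9
  rows 4-7 [a,b,c=001]: 0101  = hex 5
  rows 8-11 [a,b,c=010]: 0110  = hex 6
  rows 12-15 [a,b,c=011]: 1010  = hex A
  rows 16-19 [a,b,c=100]: 1100  = hex C
  rows 20-23 [a,b,c=101]: 0000  = hex 0
  rows 24-27 [a,b,c=110]: 1100  = hex C
  rows 28-31 [a,b,c=111]: 0000  = hex 0
Output column (row 0 .. row 31) = 10010101011010101100000011000000
Output column grouped in 4s = 1001 0101 0110 1010 1100 0000 1100 0000 = 0x956AC0C0
Convert to decimal digit by digit (value = value*16 + digit):
  9 -> 9
  9*16 + 5 = 149
  149*16 + 6 = 2390
  2390*16 + 10 (A) = 38250
  38250*16 + 12 (C) = 612012
  612012*16 + 0 = 9792192
  9792192*16 + 12 (C) = 156675084
  156675084*16 + 0 = 2506801344
Decimal = 2506801344

2506801344


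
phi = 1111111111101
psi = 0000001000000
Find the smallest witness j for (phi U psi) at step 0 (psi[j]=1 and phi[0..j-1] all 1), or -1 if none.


(phi U psi) at 0: need smallest j with psi[j]=1 and phi[i]=1 for all i in [0,j).
Scan from step 0:
  step 0: phi=1, psi=0 -> continue
  step 1: phi=1, psi=0 -> continue
  step 2: phi=1, psi=0 -> continue
  step 3: phi=1, psi=0 -> continue
  step 6: psi=1 and phi held for [0,6) -> witness found
Witness step = 6

6


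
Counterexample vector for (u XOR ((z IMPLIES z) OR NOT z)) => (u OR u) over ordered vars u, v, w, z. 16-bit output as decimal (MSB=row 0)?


F1 = (u XOR ((z IMPLIES z) OR NOT z))
F2 = (u OR u)
Counterexample to F1=>F2 is where F1=1 and F2=0.
Evaluate each row (bits = u,v,w,z, MSB first):
  row 0 [0000]: F1=1 F2=0 -> F1&~F2 -> 1
  row 1 [0001]: F1=1 F2=0 -> F1&~F2 -> 1
  row 2 [0010]: F1=1 F2=0 -> F1&~F2 -> 1
  row 3 [0011]: F1=1 F2=0 -> F1&~F2 -> 1
  row 4 [0100]: F1=1 F2=0 -> F1&~F2 -> 1
  row 5 [0101]: F1=1 F2=0 -> F1&~F2 -> 1
  row 6 [0110]: F1=1 F2=0 -> F1&~F2 -> 1
  row 7 [0111]: F1=1 F2=0 -> F1&~F2 -> 1
  row 8 [1000]: F1=0 F2=1 -> F1&~F2 -> 0
  row 9 [1001]: F1=0 F2=1 -> F1&~F2 -> 0
  row 10 [1010]: F1=0 F2=1 -> F1&~F2 -> 0
  row 11 [1011]: F1=0 F2=1 -> F1&~F2 -> 0
  row 12 [1100]: F1=0 F2=1 -> F1&~F2 -> 0
  row 13 [1101]: F1=0 F2=1 -> F1&~F2 -> 0
  row 14 [1110]: F1=0 F2=1 -> F1&~F2 -> 0
  row 15 [1111]: F1=0 F2=1 -> F1&~F2 -> 0
Full result column, 4 rows per line (u,v fixed per line; w,z runs 00..11 left to right):
  rows 0-3 [u,v=00]: 1111  = hex F
  rows 4-7 [u,v=01]: 1111  = hex F
  rows 8-11 [u,v=10]: 0000  = hex 0
  rows 12-15 [u,v=11]: 0000  = hex 0
Counterexample vector (row 0 .. row 15) = 1111111100000000
Output column grouped in 4s = 1111 1111 0000 0000 = 0xFF00
Convert to decimal digit by digit (value = value*16 + digit):
  F -> 15
  15*16 + 15 (F) = 255
  255*16 + 0 = 4080
  4080*16 + 0 = 65280
Decimal = 65280

65280


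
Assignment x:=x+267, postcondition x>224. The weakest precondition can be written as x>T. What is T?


Formula: wp(x:=E, P) = P[E/x] (substitute E for x in postcondition)
Step 1: Postcondition: x>224
Step 2: Substitute x+267 for x: x+267>224
Step 3: Solve for x: x > 224-267 = -43

-43


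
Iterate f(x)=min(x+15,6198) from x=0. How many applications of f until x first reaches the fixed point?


Step 1: x=0, cap=6198, increment=15
Step 2: x grows by 15 each step until capped at 6198; fixed point is x=6198
Step 3: iterations = ceil(6198/15) = 414

414


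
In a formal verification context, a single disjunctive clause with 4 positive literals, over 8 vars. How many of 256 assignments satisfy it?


Step 1: Total=2^8=256
Step 2: Unsat when all 4 false: 2^4=16
Step 3: Sat=256-16=240

240


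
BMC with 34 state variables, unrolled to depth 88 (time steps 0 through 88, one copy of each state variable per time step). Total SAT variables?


BMC unrolls to depth k, creating one copy of each state var for steps 0..k.
Step count = 88 + 1 = 89 (steps 0 through 88)
Vars per step = 34
Total = 34 * 89 = 3026

3026


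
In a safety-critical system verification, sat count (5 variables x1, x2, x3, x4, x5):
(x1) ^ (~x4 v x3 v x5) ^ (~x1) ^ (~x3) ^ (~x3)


CNF with 5 clauses over 5 vars (32 assignments).
An assignment satisfies CNF iff every clause has >=1 true literal.
Check each row (bits = x1,x2,x3,x4,x5; clause T/F shown):
  row 0 [00000]: clauses=FTTTT -> 0
  row 1 [00001]: clauses=FTTTT -> 0
  row 2 [00010]: clauses=FFTTT -> 0
  row 3 [00011]: clauses=FTTTT -> 0
  row 4 [00100]: clauses=FTTFF -> 0
  row 5 [00101]: clauses=FTTFF -> 0
  row 6 [00110]: clauses=FTTFF -> 0
  row 7 [00111]: clauses=FTTFF -> 0
  row 8 [01000]: clauses=FTTTT -> 0
  row 9 [01001]: clauses=FTTTT -> 0
  row 10 [01010]: clauses=FFTTT -> 0
  row 11 [01011]: clauses=FTTTT -> 0
  row 12 [01100]: clauses=FTTFF -> 0
  row 13 [01101]: clauses=FTTFF -> 0
  row 14 [01110]: clauses=FTTFF -> 0
  row 15 [01111]: clauses=FTTFF -> 0
  row 16 [10000]: clauses=TTFTT -> 0
  row 17 [10001]: clauses=TTFTT -> 0
  row 18 [10010]: clauses=TFFTT -> 0
  row 19 [10011]: clauses=TTFTT -> 0
  row 20 [10100]: clauses=TTFFF -> 0
  row 21 [10101]: clauses=TTFFF -> 0
  row 22 [10110]: clauses=TTFFF -> 0
  row 23 [10111]: clauses=TTFFF -> 0
  row 24 [11000]: clauses=TTFTT -> 0
  row 25 [11001]: clauses=TTFTT -> 0
  row 26 [11010]: clauses=TFFTT -> 0
  row 27 [11011]: clauses=TTFTT -> 0
  row 28 [11100]: clauses=TTFFF -> 0
  row 29 [11101]: clauses=TTFFF -> 0
  row 30 [11110]: clauses=TTFFF -> 0
  row 31 [11111]: clauses=TTFFF -> 0
Full result column, 8 rows per line (x1,x2 fixed per line; x3,x4,x5 runs 000..111 left to right):
  rows 0-7 [x1,x2=00]: 00000000  (ones: 0)
  rows 8-15 [x1,x2=01]: 00000000  (ones: 0)
  rows 16-23 [x1,x2=10]: 00000000  (ones: 0)
  rows 24-31 [x1,x2=11]: 00000000  (ones: 0)
Satisfying assignments = 0+0+0+0 = 0

0


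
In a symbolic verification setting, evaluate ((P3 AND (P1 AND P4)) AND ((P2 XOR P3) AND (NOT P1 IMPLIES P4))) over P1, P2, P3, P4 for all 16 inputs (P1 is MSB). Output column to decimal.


Formula: ((P3 AND (P1 AND P4)) AND ((P2 XOR P3) AND (NOT P1 IMPLIES P4))) over P1, P2, P3, P4 (16 rows)
Evaluate each row (bits = P1,P2,P3,P4, MSB first):
  row 0 [0000]: ((0 AND (0 AND 0)) AND ((0 XOR 0) AND (NOT 0 IMPLIES 0))) -> 0
  row 1 [0001]: ((0 AND (0 AND 1)) AND ((0 XOR 0) AND (NOT 0 IMPLIES 1))) -> 0
  row 2 [0010]: ((1 AND (0 AND 0)) AND ((0 XOR 1) AND (NOT 0 IMPLIES 0))) -> 0
  row 3 [0011]: ((1 AND (0 AND 1)) AND ((0 XOR 1) AND (NOT 0 IMPLIES 1))) -> 0
  row 4 [0100]: ((0 AND (0 AND 0)) AND ((1 XOR 0) AND (NOT 0 IMPLIES 0))) -> 0
  row 5 [0101]: ((0 AND (0 AND 1)) AND ((1 XOR 0) AND (NOT 0 IMPLIES 1))) -> 0
  row 6 [0110]: ((1 AND (0 AND 0)) AND ((1 XOR 1) AND (NOT 0 IMPLIES 0))) -> 0
  row 7 [0111]: ((1 AND (0 AND 1)) AND ((1 XOR 1) AND (NOT 0 IMPLIES 1))) -> 0
  row 8 [1000]: ((0 AND (1 AND 0)) AND ((0 XOR 0) AND (NOT 1 IMPLIES 0))) -> 0
  row 9 [1001]: ((0 AND (1 AND 1)) AND ((0 XOR 0) AND (NOT 1 IMPLIES 1))) -> 0
  row 10 [1010]: ((1 AND (1 AND 0)) AND ((0 XOR 1) AND (NOT 1 IMPLIES 0))) -> 0
  row 11 [1011]: ((1 AND (1 AND 1)) AND ((0 XOR 1) AND (NOT 1 IMPLIES 1))) -> 1
  row 12 [1100]: ((0 AND (1 AND 0)) AND ((1 XOR 0) AND (NOT 1 IMPLIES 0))) -> 0
  row 13 [1101]: ((0 AND (1 AND 1)) AND ((1 XOR 0) AND (NOT 1 IMPLIES 1))) -> 0
  row 14 [1110]: ((1 AND (1 AND 0)) AND ((1 XOR 1) AND (NOT 1 IMPLIES 0))) -> 0
  row 15 [1111]: ((1 AND (1 AND 1)) AND ((1 XOR 1) AND (NOT 1 IMPLIES 1))) -> 0
Full result column, 4 rows per line (P1,P2 fixed per line; P3,P4 runs 00..11 left to right):
  rows 0-3 [P1,P2=00]: 0000  = hex 0
  rows 4-7 [P1,P2=01]: 0000  = hex 0
  rows 8-11 [P1,P2=10]: 0001  = hex 1
  rows 12-15 [P1,P2=11]: 0000  = hex 0
Output column (row 0 .. row 15) = 0000000000010000
Output column grouped in 4s = 0000 0000 0001 0000 = 0x0010
Convert to decimal digit by digit (value = value*16 + digit):
  0 -> 0
  0*16 + 0 = 0
  0*16 + 1 = 1
  1*16 + 0 = 16
Decimal = 16

16


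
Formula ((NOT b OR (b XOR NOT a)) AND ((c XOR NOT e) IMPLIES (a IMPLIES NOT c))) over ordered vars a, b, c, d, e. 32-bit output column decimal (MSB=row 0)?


Formula: ((NOT b OR (b XOR NOT a)) AND ((c XOR NOT e) IMPLIES (a IMPLIES NOT c))) over a, b, c, d, e (32 rows)
Evaluate each row (bits = a,b,c,d,e, MSB first):
  row 0 [00000]: ((NOT 0 OR (0 XOR NOT 0)) AND ((0 XOR NOT 0) IMPLIES (0 IMPLIES NOT 0))) -> 1
  row 1 [00001]: ((NOT 0 OR (0 XOR NOT 0)) AND ((0 XOR NOT 1) IMPLIES (0 IMPLIES NOT 0))) -> 1
  row 2 [00010]: ((NOT 0 OR (0 XOR NOT 0)) AND ((0 XOR NOT 0) IMPLIES (0 IMPLIES NOT 0))) -> 1
  row 3 [00011]: ((NOT 0 OR (0 XOR NOT 0)) AND ((0 XOR NOT 1) IMPLIES (0 IMPLIES NOT 0))) -> 1
  row 4 [00100]: ((NOT 0 OR (0 XOR NOT 0)) AND ((1 XOR NOT 0) IMPLIES (0 IMPLIES NOT 1))) -> 1
  row 5 [00101]: ((NOT 0 OR (0 XOR NOT 0)) AND ((1 XOR NOT 1) IMPLIES (0 IMPLIES NOT 1))) -> 1
  row 6 [00110]: ((NOT 0 OR (0 XOR NOT 0)) AND ((1 XOR NOT 0) IMPLIES (0 IMPLIES NOT 1))) -> 1
  row 7 [00111]: ((NOT 0 OR (0 XOR NOT 0)) AND ((1 XOR NOT 1) IMPLIES (0 IMPLIES NOT 1))) -> 1
  row 8 [01000]: ((NOT 1 OR (1 XOR NOT 0)) AND ((0 XOR NOT 0) IMPLIES (0 IMPLIES NOT 0))) -> 0
  row 9 [01001]: ((NOT 1 OR (1 XOR NOT 0)) AND ((0 XOR NOT 1) IMPLIES (0 IMPLIES NOT 0))) -> 0
  row 10 [01010]: ((NOT 1 OR (1 XOR NOT 0)) AND ((0 XOR NOT 0) IMPLIES (0 IMPLIES NOT 0))) -> 0
  row 11 [01011]: ((NOT 1 OR (1 XOR NOT 0)) AND ((0 XOR NOT 1) IMPLIES (0 IMPLIES NOT 0))) -> 0
  row 12 [01100]: ((NOT 1 OR (1 XOR NOT 0)) AND ((1 XOR NOT 0) IMPLIES (0 IMPLIES NOT 1))) -> 0
  row 13 [01101]: ((NOT 1 OR (1 XOR NOT 0)) AND ((1 XOR NOT 1) IMPLIES (0 IMPLIES NOT 1))) -> 0
  row 14 [01110]: ((NOT 1 OR (1 XOR NOT 0)) AND ((1 XOR NOT 0) IMPLIES (0 IMPLIES NOT 1))) -> 0
  row 15 [01111]: ((NOT 1 OR (1 XOR NOT 0)) AND ((1 XOR NOT 1) IMPLIES (0 IMPLIES NOT 1))) -> 0
  row 16 [10000]: ((NOT 0 OR (0 XOR NOT 1)) AND ((0 XOR NOT 0) IMPLIES (1 IMPLIES NOT 0))) -> 1
  row 17 [10001]: ((NOT 0 OR (0 XOR NOT 1)) AND ((0 XOR NOT 1) IMPLIES (1 IMPLIES NOT 0))) -> 1
  row 18 [10010]: ((NOT 0 OR (0 XOR NOT 1)) AND ((0 XOR NOT 0) IMPLIES (1 IMPLIES NOT 0))) -> 1
  row 19 [10011]: ((NOT 0 OR (0 XOR NOT 1)) AND ((0 XOR NOT 1) IMPLIES (1 IMPLIES NOT 0))) -> 1
  row 20 [10100]: ((NOT 0 OR (0 XOR NOT 1)) AND ((1 XOR NOT 0) IMPLIES (1 IMPLIES NOT 1))) -> 1
  row 21 [10101]: ((NOT 0 OR (0 XOR NOT 1)) AND ((1 XOR NOT 1) IMPLIES (1 IMPLIES NOT 1))) -> 0
  row 22 [10110]: ((NOT 0 OR (0 XOR NOT 1)) AND ((1 XOR NOT 0) IMPLIES (1 IMPLIES NOT 1))) -> 1
  row 23 [10111]: ((NOT 0 OR (0 XOR NOT 1)) AND ((1 XOR NOT 1) IMPLIES (1 IMPLIES NOT 1))) -> 0
  row 24 [11000]: ((NOT 1 OR (1 XOR NOT 1)) AND ((0 XOR NOT 0) IMPLIES (1 IMPLIES NOT 0))) -> 1
  row 25 [11001]: ((NOT 1 OR (1 XOR NOT 1)) AND ((0 XOR NOT 1) IMPLIES (1 IMPLIES NOT 0))) -> 1
  row 26 [11010]: ((NOT 1 OR (1 XOR NOT 1)) AND ((0 XOR NOT 0) IMPLIES (1 IMPLIES NOT 0))) -> 1
  row 27 [11011]: ((NOT 1 OR (1 XOR NOT 1)) AND ((0 XOR NOT 1) IMPLIES (1 IMPLIES NOT 0))) -> 1
  row 28 [11100]: ((NOT 1 OR (1 XOR NOT 1)) AND ((1 XOR NOT 0) IMPLIES (1 IMPLIES NOT 1))) -> 1
  row 29 [11101]: ((NOT 1 OR (1 XOR NOT 1)) AND ((1 XOR NOT 1) IMPLIES (1 IMPLIES NOT 1))) -> 0
  row 30 [11110]: ((NOT 1 OR (1 XOR NOT 1)) AND ((1 XOR NOT 0) IMPLIES (1 IMPLIES NOT 1))) -> 1
  row 31 [11111]: ((NOT 1 OR (1 XOR NOT 1)) AND ((1 XOR NOT 1) IMPLIES (1 IMPLIES NOT 1))) -> 0
Full result column, 4 rows per line (a,b,c fixed per line; d,e runs 00..11 left to right):
  rows 0-3 [a,b,c=000]: 1111  = hex F
  rows 4-7 [a,b,c=001]: 1111  = hex F
  rows 8-11 [a,b,c=010]: 0000  = hex 0
  rows 12-15 [a,b,c=011]: 0000  = hex 0
  rows 16-19 [a,b,c=100]: 1111  = hex F
  rows 20-23 [a,b,c=101]: 1010  = hex A
  rows 24-27 [a,b,c=110]: 1111  = hex F
  rows 28-31 [a,b,c=111]: 1010  = hex A
Output column (row 0 .. row 31) = 11111111000000001111101011111010
Output column grouped in 4s = 1111 1111 0000 0000 1111 1010 1111 1010 = 0xFF00FAFA
Convert to decimal digit by digit (value = value*16 + digit):
  F -> 15
  15*16 + 15 (F) = 255
  255*16 + 0 = 4080
  4080*16 + 0 = 65280
  65280*16 + 15 (F) = 1044495
  1044495*16 + 10 (A) = 16711930
  16711930*16 + 15 (F) = 267390895
  267390895*16 + 10 (A) = 4278254330
Decimal = 4278254330

4278254330


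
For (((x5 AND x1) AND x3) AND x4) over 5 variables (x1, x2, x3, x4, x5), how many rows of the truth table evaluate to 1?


Formula: (((x5 AND x1) AND x3) AND x4) over 5 vars (32 rows)
Evaluate each row (x1, x2, x3, x4, x5 as bits, MSB first):
  row 0 [00000]: (((0 AND 0) AND 0) AND 0) -> 0
  row 1 [00001]: (((1 AND 0) AND 0) AND 0) -> 0
  row 2 [00010]: (((0 AND 0) AND 0) AND 1) -> 0
  row 3 [00011]: (((1 AND 0) AND 0) AND 1) -> 0
  row 4 [00100]: (((0 AND 0) AND 1) AND 0) -> 0
  row 5 [00101]: (((1 AND 0) AND 1) AND 0) -> 0
  row 6 [00110]: (((0 AND 0) AND 1) AND 1) -> 0
  row 7 [00111]: (((1 AND 0) AND 1) AND 1) -> 0
  row 8 [01000]: (((0 AND 0) AND 0) AND 0) -> 0
  row 9 [01001]: (((1 AND 0) AND 0) AND 0) -> 0
  row 10 [01010]: (((0 AND 0) AND 0) AND 1) -> 0
  row 11 [01011]: (((1 AND 0) AND 0) AND 1) -> 0
  row 12 [01100]: (((0 AND 0) AND 1) AND 0) -> 0
  row 13 [01101]: (((1 AND 0) AND 1) AND 0) -> 0
  row 14 [01110]: (((0 AND 0) AND 1) AND 1) -> 0
  row 15 [01111]: (((1 AND 0) AND 1) AND 1) -> 0
  row 16 [10000]: (((0 AND 1) AND 0) AND 0) -> 0
  row 17 [10001]: (((1 AND 1) AND 0) AND 0) -> 0
  row 18 [10010]: (((0 AND 1) AND 0) AND 1) -> 0
  row 19 [10011]: (((1 AND 1) AND 0) AND 1) -> 0
  row 20 [10100]: (((0 AND 1) AND 1) AND 0) -> 0
  row 21 [10101]: (((1 AND 1) AND 1) AND 0) -> 0
  row 22 [10110]: (((0 AND 1) AND 1) AND 1) -> 0
  row 23 [10111]: (((1 AND 1) AND 1) AND 1) -> 1
  row 24 [11000]: (((0 AND 1) AND 0) AND 0) -> 0
  row 25 [11001]: (((1 AND 1) AND 0) AND 0) -> 0
  row 26 [11010]: (((0 AND 1) AND 0) AND 1) -> 0
  row 27 [11011]: (((1 AND 1) AND 0) AND 1) -> 0
  row 28 [11100]: (((0 AND 1) AND 1) AND 0) -> 0
  row 29 [11101]: (((1 AND 1) AND 1) AND 0) -> 0
  row 30 [11110]: (((0 AND 1) AND 1) AND 1) -> 0
  row 31 [11111]: (((1 AND 1) AND 1) AND 1) -> 1
Full result column, 8 rows per line (x1,x2 fixed per line; x3,x4,x5 runs 000..111 left to right):
  rows 0-7 [x1,x2=00]: 00000000  (ones: 0)
  rows 8-15 [x1,x2=01]: 00000000  (ones: 0)
  rows 16-23 [x1,x2=10]: 00000001  (ones: 1)
  rows 24-31 [x1,x2=11]: 00000001  (ones: 1)
Count of 1-rows = 0+0+1+1 = 2

2


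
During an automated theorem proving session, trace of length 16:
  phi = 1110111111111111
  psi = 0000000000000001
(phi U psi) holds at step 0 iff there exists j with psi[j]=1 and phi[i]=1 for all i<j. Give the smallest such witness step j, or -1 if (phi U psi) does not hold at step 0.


(phi U psi) at 0: need smallest j with psi[j]=1 and phi[i]=1 for all i in [0,j).
Scan from step 0:
  step 0: phi=1, psi=0 -> continue
  step 1: phi=1, psi=0 -> continue
  step 2: phi=1, psi=0 -> continue
  step 3: phi=0 -> phi-prefix broken from here
  step 15: psi=1 but phi already failed -> not a witness
  end of trace: no witness -> -1
Witness step = -1

-1


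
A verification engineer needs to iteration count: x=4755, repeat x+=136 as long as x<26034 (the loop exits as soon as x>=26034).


Step 1: x goes from 4755 toward 26034 by 136; the body runs while x<26034, so iterations = ceil((bound-start)/step)
Step 2: Distance=21279
Step 3: ceil(21279/136)=157

157


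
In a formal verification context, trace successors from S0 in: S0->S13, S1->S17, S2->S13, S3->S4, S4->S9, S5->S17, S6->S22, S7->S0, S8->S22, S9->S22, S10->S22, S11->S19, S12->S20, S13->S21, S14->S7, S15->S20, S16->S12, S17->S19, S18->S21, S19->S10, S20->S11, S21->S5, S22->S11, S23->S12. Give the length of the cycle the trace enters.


Trace from S0 until a state repeats:
  S0 -> S13 -> S21 -> S5 -> S17 -> S19 -> S10 -> S22 -> S11 -> S19
S19 first seen at step 5, revisited at step 9.
Cycle length = 9 - 5 = 4

4
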